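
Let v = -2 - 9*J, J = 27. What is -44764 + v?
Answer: -45009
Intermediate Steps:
v = -245 (v = -2 - 9*27 = -2 - 243 = -245)
-44764 + v = -44764 - 245 = -45009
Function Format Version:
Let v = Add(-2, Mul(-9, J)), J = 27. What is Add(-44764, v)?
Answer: -45009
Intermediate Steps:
v = -245 (v = Add(-2, Mul(-9, 27)) = Add(-2, -243) = -245)
Add(-44764, v) = Add(-44764, -245) = -45009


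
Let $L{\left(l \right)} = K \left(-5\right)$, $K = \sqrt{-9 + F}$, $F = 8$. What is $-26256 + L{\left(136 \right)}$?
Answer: $-26256 - 5 i \approx -26256.0 - 5.0 i$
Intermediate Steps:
$K = i$ ($K = \sqrt{-9 + 8} = \sqrt{-1} = i \approx 1.0 i$)
$L{\left(l \right)} = - 5 i$ ($L{\left(l \right)} = i \left(-5\right) = - 5 i$)
$-26256 + L{\left(136 \right)} = -26256 - 5 i$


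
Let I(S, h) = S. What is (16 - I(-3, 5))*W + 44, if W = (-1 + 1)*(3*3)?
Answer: 44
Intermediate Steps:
W = 0 (W = 0*9 = 0)
(16 - I(-3, 5))*W + 44 = (16 - 1*(-3))*0 + 44 = (16 + 3)*0 + 44 = 19*0 + 44 = 0 + 44 = 44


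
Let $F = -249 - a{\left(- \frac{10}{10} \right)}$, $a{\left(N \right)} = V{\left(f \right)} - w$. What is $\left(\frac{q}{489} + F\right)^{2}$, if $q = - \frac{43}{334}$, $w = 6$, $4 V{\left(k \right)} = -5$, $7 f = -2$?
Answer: $\frac{6235977716794849}{106701529104} \approx 58443.0$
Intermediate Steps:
$f = - \frac{2}{7}$ ($f = \frac{1}{7} \left(-2\right) = - \frac{2}{7} \approx -0.28571$)
$V{\left(k \right)} = - \frac{5}{4}$ ($V{\left(k \right)} = \frac{1}{4} \left(-5\right) = - \frac{5}{4}$)
$q = - \frac{43}{334}$ ($q = \left(-43\right) \frac{1}{334} = - \frac{43}{334} \approx -0.12874$)
$a{\left(N \right)} = - \frac{29}{4}$ ($a{\left(N \right)} = - \frac{5}{4} - 6 = - \frac{29}{4}$)
$F = - \frac{967}{4}$ ($F = -249 - - \frac{29}{4} = -249 + \frac{29}{4} = - \frac{967}{4} \approx -241.75$)
$\left(\frac{q}{489} + F\right)^{2} = \left(- \frac{43}{334 \cdot 489} - \frac{967}{4}\right)^{2} = \left(\left(- \frac{43}{334}\right) \frac{1}{489} - \frac{967}{4}\right)^{2} = \left(- \frac{43}{163326} - \frac{967}{4}\right)^{2} = \left(- \frac{78968207}{326652}\right)^{2} = \frac{6235977716794849}{106701529104}$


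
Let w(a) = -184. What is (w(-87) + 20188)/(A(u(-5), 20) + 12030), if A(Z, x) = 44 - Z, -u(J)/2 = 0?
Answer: 10002/6037 ≈ 1.6568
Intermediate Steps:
u(J) = 0 (u(J) = -2*0 = 0)
(w(-87) + 20188)/(A(u(-5), 20) + 12030) = (-184 + 20188)/((44 - 1*0) + 12030) = 20004/((44 + 0) + 12030) = 20004/(44 + 12030) = 20004/12074 = 20004*(1/12074) = 10002/6037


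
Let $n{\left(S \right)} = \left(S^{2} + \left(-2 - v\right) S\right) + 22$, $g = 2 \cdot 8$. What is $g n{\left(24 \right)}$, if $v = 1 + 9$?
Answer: $4960$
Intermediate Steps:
$v = 10$
$g = 16$
$n{\left(S \right)} = 22 + S^{2} - 12 S$ ($n{\left(S \right)} = \left(S^{2} + \left(-2 - 10\right) S\right) + 22 = \left(S^{2} - 12 S\right) + 22 = 22 + S^{2} - 12 S$)
$g n{\left(24 \right)} = 16 \left(22 + 24^{2} - 288\right) = 16 \left(22 + 576 - 288\right) = 16 \cdot 310 = 4960$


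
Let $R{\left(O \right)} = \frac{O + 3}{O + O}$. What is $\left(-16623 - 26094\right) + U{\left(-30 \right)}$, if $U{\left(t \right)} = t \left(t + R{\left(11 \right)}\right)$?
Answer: $- \frac{460197}{11} \approx -41836.0$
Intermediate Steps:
$R{\left(O \right)} = \frac{3 + O}{2 O}$
$U{\left(t \right)} = t \left(\frac{7}{11} + t\right)$ ($U{\left(t \right)} = t \left(t + \frac{3 + 11}{2 \cdot 11}\right) = t \left(t + \frac{1}{2} \cdot \frac{1}{11} \cdot 14\right) = t \left(t + \frac{7}{11}\right) = t \left(\frac{7}{11} + t\right)$)
$\left(-16623 - 26094\right) + U{\left(-30 \right)} = \left(-16623 - 26094\right) + \frac{1}{11} \left(-30\right) \left(7 + 11 \left(-30\right)\right) = -42717 + \frac{1}{11} \left(-30\right) \left(7 - 330\right) = -42717 + \frac{1}{11} \left(-30\right) \left(-323\right) = -42717 + \frac{9690}{11} = - \frac{460197}{11}$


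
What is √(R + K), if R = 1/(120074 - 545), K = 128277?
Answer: √203635202793054/39843 ≈ 358.16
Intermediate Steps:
R = 1/119529 ≈ 8.3662e-6
√(R + K) = √(1/119529 + 128277) = √(15332821534/119529) = √203635202793054/39843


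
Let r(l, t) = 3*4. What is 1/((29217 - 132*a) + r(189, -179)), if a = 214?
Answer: 1/981 ≈ 0.0010194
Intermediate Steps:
r(l, t) = 12
1/((29217 - 132*a) + r(189, -179)) = 1/((29217 - 132*214) + 12) = 1/((29217 - 1*28248) + 12) = 1/((29217 - 28248) + 12) = 1/(969 + 12) = 1/981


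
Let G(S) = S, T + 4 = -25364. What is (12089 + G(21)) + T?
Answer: -13258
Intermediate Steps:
T = -25368 (T = -4 - 25364 = -25368)
(12089 + G(21)) + T = (12089 + 21) - 25368 = 12110 - 25368 = -13258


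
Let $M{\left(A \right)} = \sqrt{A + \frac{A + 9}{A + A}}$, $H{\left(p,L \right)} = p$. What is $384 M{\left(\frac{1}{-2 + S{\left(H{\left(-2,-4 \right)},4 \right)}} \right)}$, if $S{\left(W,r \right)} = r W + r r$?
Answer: $128 \sqrt{249} \approx 2019.8$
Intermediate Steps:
$S{\left(W,r \right)} = r^{2} + W r$ ($S{\left(W,r \right)} = W r + r^{2} = r^{2} + W r$)
$M{\left(A \right)} = \sqrt{A + \frac{9 + A}{2 A}}$
$384 M{\left(\frac{1}{-2 + S{\left(H{\left(-2,-4 \right)},4 \right)}} \right)} = 384 \frac{\sqrt{2 + \frac{4}{-2 + 4 \left(-2 + 4\right)} + \frac{18}{\frac{1}{-2 + 4 \left(-2 + 4\right)}}}}{2} = 384 \frac{\sqrt{2 + \frac{4}{-2 + 4 \cdot 2} + \frac{18}{\frac{1}{-2 + 4 \cdot 2}}}}{2} = 384 \frac{\sqrt{2 + \frac{4}{-2 + 8} + \frac{18}{\frac{1}{-2 + 8}}}}{2} = 384 \frac{\sqrt{2 + \frac{4}{6} + \frac{18}{\frac{1}{6}}}}{2} = 384 \frac{\sqrt{2 + 4 \cdot \frac{1}{6} + 18 \frac{1}{\frac{1}{6}}}}{2} = 384 \frac{\sqrt{2 + \frac{2}{3} + 18 \cdot 6}}{2} = 384 \frac{\sqrt{2 + \frac{2}{3} + 108}}{2} = 384 \frac{\sqrt{\frac{332}{3}}}{2} = 384 \frac{\frac{2}{3} \sqrt{249}}{2} = 384 \frac{\sqrt{249}}{3} = 128 \sqrt{249}$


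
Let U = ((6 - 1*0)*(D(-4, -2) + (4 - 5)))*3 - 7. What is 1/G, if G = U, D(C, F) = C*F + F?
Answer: 1/83 ≈ 0.012048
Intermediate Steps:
D(C, F) = F + C*F
U = 83 (U = ((6 - 1*0)*(-2*(1 - 4) + (4 - 5)))*3 - 7 = ((6 + 0)*(-2*(-3) - 1))*3 - 7 = (6*(6 - 1))*3 - 7 = (6*5)*3 - 7 = 30*3 - 7 = 90 - 7 = 83)
G = 83
1/G = 1/83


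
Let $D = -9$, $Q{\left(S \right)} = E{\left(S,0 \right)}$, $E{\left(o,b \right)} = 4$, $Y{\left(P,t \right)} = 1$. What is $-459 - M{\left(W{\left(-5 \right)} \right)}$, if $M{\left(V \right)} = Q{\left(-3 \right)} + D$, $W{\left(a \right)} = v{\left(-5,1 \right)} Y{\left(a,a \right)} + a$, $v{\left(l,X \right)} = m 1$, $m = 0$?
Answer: $-454$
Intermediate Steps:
$Q{\left(S \right)} = 4$
$v{\left(l,X \right)} = 0$ ($v{\left(l,X \right)} = 0 \cdot 1 = 0$)
$W{\left(a \right)} = a$ ($W{\left(a \right)} = 0 \cdot 1 + a = 0 + a = a$)
$M{\left(V \right)} = -5$ ($M{\left(V \right)} = 4 - 9 = -5$)
$-459 - M{\left(W{\left(-5 \right)} \right)} = -459 - -5 = -459 + 5 = -454$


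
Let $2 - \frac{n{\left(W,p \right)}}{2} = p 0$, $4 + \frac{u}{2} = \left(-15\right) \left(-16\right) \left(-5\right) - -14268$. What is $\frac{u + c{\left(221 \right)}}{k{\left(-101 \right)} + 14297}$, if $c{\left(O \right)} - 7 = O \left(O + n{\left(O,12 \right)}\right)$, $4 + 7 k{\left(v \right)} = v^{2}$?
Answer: $\frac{132755}{27569} \approx 4.8154$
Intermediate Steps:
$u = 26128$ ($u = -8 + 2 \left(\left(-15\right) \left(-16\right) \left(-5\right) - -14268\right) = -8 + 2 \left(240 \left(-5\right) + 14268\right) = -8 + 2 \left(-1200 + 14268\right) = -8 + 2 \cdot 13068 = -8 + 26136 = 26128$)
$k{\left(v \right)} = - \frac{4}{7} + \frac{v^{2}}{7}$
$n{\left(W,p \right)} = 4$ ($n{\left(W,p \right)} = 4 - 2 p 0 = 4 - 0 = 4 + 0 = 4$)
$c{\left(O \right)} = 7 + O \left(4 + O\right)$ ($c{\left(O \right)} = 7 + O \left(O + 4\right) = 7 + O \left(4 + O\right)$)
$\frac{u + c{\left(221 \right)}}{k{\left(-101 \right)} + 14297} = \frac{26128 + \left(7 + 221^{2} + 4 \cdot 221\right)}{\left(- \frac{4}{7} + \frac{\left(-101\right)^{2}}{7}\right) + 14297} = \frac{26128 + \left(7 + 48841 + 884\right)}{\left(- \frac{4}{7} + \frac{1}{7} \cdot 10201\right) + 14297} = \frac{26128 + 49732}{\left(- \frac{4}{7} + \frac{10201}{7}\right) + 14297} = \frac{75860}{\frac{10197}{7} + 14297} = \frac{75860}{\frac{110276}{7}} = 75860 \cdot \frac{7}{110276} = \frac{132755}{27569}$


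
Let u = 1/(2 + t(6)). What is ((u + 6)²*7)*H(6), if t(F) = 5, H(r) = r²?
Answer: 66564/7 ≈ 9509.1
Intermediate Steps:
u = ⅐ (u = 1/(2 + 5) = 1/7 = ⅐ ≈ 0.14286)
((u + 6)²*7)*H(6) = ((⅐ + 6)²*7)*6² = ((43/7)²*7)*36 = ((1849/49)*7)*36 = (1849/7)*36 = 66564/7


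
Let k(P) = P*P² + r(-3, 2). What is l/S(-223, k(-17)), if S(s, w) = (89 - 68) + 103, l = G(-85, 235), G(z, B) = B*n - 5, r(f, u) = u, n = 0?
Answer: -5/124 ≈ -0.040323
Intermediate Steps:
G(z, B) = -5 (G(z, B) = B*0 - 5 = 0 - 5 = -5)
l = -5
k(P) = 2 + P³ (k(P) = P*P² + 2 = P³ + 2 = 2 + P³)
S(s, w) = 124 (S(s, w) = 21 + 103 = 124)
l/S(-223, k(-17)) = -5/124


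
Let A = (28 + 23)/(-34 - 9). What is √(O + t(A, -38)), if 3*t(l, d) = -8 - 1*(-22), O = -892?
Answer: 11*I*√66/3 ≈ 29.788*I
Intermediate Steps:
A = -51/43 (A = 51/(-43) = 51*(-1/43) = -51/43 ≈ -1.1860)
t(l, d) = 14/3 (t(l, d) = (-8 - 1*(-22))/3 = (-8 + 22)/3 = (⅓)*14 = 14/3)
√(O + t(A, -38)) = √(-892 + 14/3) = √(-2662/3) = 11*I*√66/3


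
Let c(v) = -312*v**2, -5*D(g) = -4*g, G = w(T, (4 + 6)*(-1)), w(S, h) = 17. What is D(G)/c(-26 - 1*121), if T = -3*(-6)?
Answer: -17/8427510 ≈ -2.0172e-6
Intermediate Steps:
T = 18
G = 17
D(g) = 4*g/5 (D(g) = -(-4)*g/5 = 4*g/5)
D(G)/c(-26 - 1*121) = ((4/5)*17)/((-312*(-26 - 1*121)**2)) = 68/(5*((-312*(-26 - 121)**2))) = 68/(5*((-312*(-147)**2))) = 68/(5*((-312*21609))) = (68/5)/(-6742008) = (68/5)*(-1/6742008) = -17/8427510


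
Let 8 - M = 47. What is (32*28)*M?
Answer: -34944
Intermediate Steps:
M = -39 (M = 8 - 1*47 = 8 - 47 = -39)
(32*28)*M = (32*28)*(-39) = 896*(-39) = -34944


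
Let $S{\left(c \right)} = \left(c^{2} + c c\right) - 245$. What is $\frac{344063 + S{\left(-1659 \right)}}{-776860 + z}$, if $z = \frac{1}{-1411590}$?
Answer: $- \frac{8255514724200}{1096607807401} \approx -7.5282$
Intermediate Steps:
$z = - \frac{1}{1411590} \approx -7.0842 \cdot 10^{-7}$
$S{\left(c \right)} = -245 + 2 c^{2}$ ($S{\left(c \right)} = \left(c^{2} + c^{2}\right) - 245 = 2 c^{2} - 245 = -245 + 2 c^{2}$)
$\frac{344063 + S{\left(-1659 \right)}}{-776860 + z} = \frac{344063 - \left(245 - 2 \left(-1659\right)^{2}\right)}{-776860 - \frac{1}{1411590}} = \frac{344063 + \left(-245 + 2 \cdot 2752281\right)}{- \frac{1096607807401}{1411590}} = \left(344063 + \left(-245 + 5504562\right)\right) \left(- \frac{1411590}{1096607807401}\right) = \left(344063 + 5504317\right) \left(- \frac{1411590}{1096607807401}\right) = 5848380 \left(- \frac{1411590}{1096607807401}\right) = - \frac{8255514724200}{1096607807401}$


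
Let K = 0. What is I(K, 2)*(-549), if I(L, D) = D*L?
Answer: 0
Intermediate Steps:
I(K, 2)*(-549) = (2*0)*(-549) = 0*(-549) = 0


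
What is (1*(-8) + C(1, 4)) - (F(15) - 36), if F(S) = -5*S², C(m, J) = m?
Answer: 1154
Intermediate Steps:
(1*(-8) + C(1, 4)) - (F(15) - 36) = (1*(-8) + 1) - (-5*15² - 36) = (-8 + 1) - (-5*225 - 36) = -7 - (-1125 - 36) = -7 - 1*(-1161) = -7 + 1161 = 1154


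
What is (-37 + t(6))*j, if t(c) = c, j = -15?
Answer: 465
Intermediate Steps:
(-37 + t(6))*j = (-37 + 6)*(-15) = -31*(-15) = 465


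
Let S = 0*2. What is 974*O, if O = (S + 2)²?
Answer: 3896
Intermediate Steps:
S = 0
O = 4 (O = (0 + 2)² = 2² = 4)
974*O = 974*4 = 3896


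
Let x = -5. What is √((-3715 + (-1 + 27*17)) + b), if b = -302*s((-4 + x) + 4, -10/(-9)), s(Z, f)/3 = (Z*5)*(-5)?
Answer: I*√116507 ≈ 341.33*I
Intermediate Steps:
s(Z, f) = -75*Z (s(Z, f) = 3*((Z*5)*(-5)) = 3*((5*Z)*(-5)) = 3*(-25*Z) = -75*Z)
b = -113250 (b = -(-22650)*((-4 - 5) + 4) = -(-22650)*(-9 + 4) = -(-22650)*(-5) = -302*375 = -113250)
√((-3715 + (-1 + 27*17)) + b) = √((-3715 + (-1 + 27*17)) - 113250) = √((-3715 + (-1 + 459)) - 113250) = √((-3715 + 458) - 113250) = √(-3257 - 113250) = √(-116507) = I*√116507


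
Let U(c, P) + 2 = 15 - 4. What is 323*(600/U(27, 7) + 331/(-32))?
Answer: 1746461/96 ≈ 18192.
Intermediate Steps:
U(c, P) = 9 (U(c, P) = -2 + (15 - 4) = -2 + 11 = 9)
323*(600/U(27, 7) + 331/(-32)) = 323*(600/9 + 331/(-32)) = 323*(600*(⅑) + 331*(-1/32)) = 323*(200/3 - 331/32) = 323*(5407/96) = 1746461/96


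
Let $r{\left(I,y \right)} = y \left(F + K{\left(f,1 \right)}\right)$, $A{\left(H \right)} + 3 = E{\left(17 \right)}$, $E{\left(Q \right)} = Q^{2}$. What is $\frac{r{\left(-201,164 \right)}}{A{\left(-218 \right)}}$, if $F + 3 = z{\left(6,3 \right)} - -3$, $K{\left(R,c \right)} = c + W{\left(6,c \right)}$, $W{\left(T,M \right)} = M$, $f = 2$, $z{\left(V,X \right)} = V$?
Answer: $\frac{656}{143} \approx 4.5874$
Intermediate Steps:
$A{\left(H \right)} = 286$ ($A{\left(H \right)} = -3 + 17^{2} = -3 + 289 = 286$)
$K{\left(R,c \right)} = 2 c$ ($K{\left(R,c \right)} = c + c = 2 c$)
$F = 6$ ($F = -3 + \left(6 - -3\right) = -3 + \left(6 + 3\right) = -3 + 9 = 6$)
$r{\left(I,y \right)} = 8 y$ ($r{\left(I,y \right)} = y \left(6 + 2 \cdot 1\right) = y \left(6 + 2\right) = y 8 = 8 y$)
$\frac{r{\left(-201,164 \right)}}{A{\left(-218 \right)}} = \frac{8 \cdot 164}{286} = 1312 \cdot \frac{1}{286} = \frac{656}{143}$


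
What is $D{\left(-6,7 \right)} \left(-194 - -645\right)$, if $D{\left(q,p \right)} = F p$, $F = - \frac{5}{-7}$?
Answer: $2255$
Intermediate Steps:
$F = \frac{5}{7}$ ($F = \left(-5\right) \left(- \frac{1}{7}\right) = \frac{5}{7} \approx 0.71429$)
$D{\left(q,p \right)} = \frac{5 p}{7}$
$D{\left(-6,7 \right)} \left(-194 - -645\right) = \frac{5}{7} \cdot 7 \left(-194 - -645\right) = 5 \left(-194 + 645\right) = 5 \cdot 451 = 2255$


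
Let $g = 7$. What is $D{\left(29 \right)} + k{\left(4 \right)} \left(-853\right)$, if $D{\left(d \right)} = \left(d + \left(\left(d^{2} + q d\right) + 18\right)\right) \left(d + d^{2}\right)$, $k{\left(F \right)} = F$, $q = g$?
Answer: $945758$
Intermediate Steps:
$q = 7$
$D{\left(d \right)} = \left(d + d^{2}\right) \left(18 + d^{2} + 8 d\right)$ ($D{\left(d \right)} = \left(d + \left(\left(d^{2} + 7 d\right) + 18\right)\right) \left(d + d^{2}\right) = \left(d + \left(18 + d^{2} + 7 d\right)\right) \left(d + d^{2}\right) = \left(18 + d^{2} + 8 d\right) \left(d + d^{2}\right) = \left(d + d^{2}\right) \left(18 + d^{2} + 8 d\right)$)
$D{\left(29 \right)} + k{\left(4 \right)} \left(-853\right) = 29 \left(18 + 29^{3} + 9 \cdot 29^{2} + 26 \cdot 29\right) + 4 \left(-853\right) = 29 \left(18 + 24389 + 9 \cdot 841 + 754\right) - 3412 = 29 \left(18 + 24389 + 7569 + 754\right) - 3412 = 29 \cdot 32730 - 3412 = 949170 - 3412 = 945758$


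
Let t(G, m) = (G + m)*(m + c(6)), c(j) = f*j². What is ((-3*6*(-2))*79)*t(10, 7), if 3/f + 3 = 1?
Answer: -2272356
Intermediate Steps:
f = -3/2 (f = 3/(-3 + 1) = 3/(-2) = 3*(-½) = -3/2 ≈ -1.5000)
c(j) = -3*j²/2
t(G, m) = (-54 + m)*(G + m) (t(G, m) = (G + m)*(m - 3/2*6²) = (G + m)*(m - 3/2*36) = (G + m)*(m - 54) = (G + m)*(-54 + m) = (-54 + m)*(G + m))
((-3*6*(-2))*79)*t(10, 7) = ((-3*6*(-2))*79)*(7² - 54*10 - 54*7 + 10*7) = (-18*(-2)*79)*(49 - 540 - 378 + 70) = (36*79)*(-799) = 2844*(-799) = -2272356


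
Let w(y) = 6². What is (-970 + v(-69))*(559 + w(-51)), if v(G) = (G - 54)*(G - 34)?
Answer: 6960905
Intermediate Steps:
w(y) = 36
v(G) = (-54 + G)*(-34 + G)
(-970 + v(-69))*(559 + w(-51)) = (-970 + (1836 + (-69)² - 88*(-69)))*(559 + 36) = (-970 + (1836 + 4761 + 6072))*595 = (-970 + 12669)*595 = 11699*595 = 6960905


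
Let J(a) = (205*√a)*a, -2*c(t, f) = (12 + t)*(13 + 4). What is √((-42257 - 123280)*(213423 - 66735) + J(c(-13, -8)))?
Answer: √(-97129165824 + 3485*√34)/2 ≈ 1.5583e+5*I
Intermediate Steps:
c(t, f) = -102 - 17*t/2 (c(t, f) = -(12 + t)*(13 + 4)/2 = -(12 + t)*17/2 = -(204 + 17*t)/2 = -102 - 17*t/2)
J(a) = 205*a^(3/2)
√((-42257 - 123280)*(213423 - 66735) + J(c(-13, -8))) = √((-42257 - 123280)*(213423 - 66735) + 205*(-102 - 17/2*(-13))^(3/2)) = √(-165537*146688 + 205*(-102 + 221/2)^(3/2)) = √(-24282291456 + 205*(17/2)^(3/2)) = √(-24282291456 + 205*(17*√34/4)) = √(-24282291456 + 3485*√34/4)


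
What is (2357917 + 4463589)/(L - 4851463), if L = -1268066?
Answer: -6821506/6119529 ≈ -1.1147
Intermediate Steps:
(2357917 + 4463589)/(L - 4851463) = (2357917 + 4463589)/(-1268066 - 4851463) = 6821506/(-6119529) = 6821506*(-1/6119529) = -6821506/6119529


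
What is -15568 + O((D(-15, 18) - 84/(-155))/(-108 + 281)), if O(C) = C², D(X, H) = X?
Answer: -11194075472719/719044225 ≈ -15568.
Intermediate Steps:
-15568 + O((D(-15, 18) - 84/(-155))/(-108 + 281)) = -15568 + ((-15 - 84/(-155))/(-108 + 281))² = -15568 + ((-15 - 84*(-1/155))/173)² = -15568 + ((-15 + 84/155)*(1/173))² = -15568 + (-2241/155*1/173)² = -15568 + (-2241/26815)² = -15568 + 5022081/719044225 = -11194075472719/719044225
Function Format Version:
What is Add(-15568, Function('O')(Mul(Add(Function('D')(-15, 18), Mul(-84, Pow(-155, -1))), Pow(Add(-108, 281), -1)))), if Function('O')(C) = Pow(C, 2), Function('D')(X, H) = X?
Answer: Rational(-11194075472719, 719044225) ≈ -15568.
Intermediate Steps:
Add(-15568, Function('O')(Mul(Add(Function('D')(-15, 18), Mul(-84, Pow(-155, -1))), Pow(Add(-108, 281), -1)))) = Add(-15568, Pow(Mul(Add(-15, Mul(-84, Pow(-155, -1))), Pow(Add(-108, 281), -1)), 2)) = Add(-15568, Pow(Mul(Add(-15, Mul(-84, Rational(-1, 155))), Pow(173, -1)), 2)) = Add(-15568, Pow(Mul(Add(-15, Rational(84, 155)), Rational(1, 173)), 2)) = Add(-15568, Pow(Mul(Rational(-2241, 155), Rational(1, 173)), 2)) = Add(-15568, Pow(Rational(-2241, 26815), 2)) = Add(-15568, Rational(5022081, 719044225)) = Rational(-11194075472719, 719044225)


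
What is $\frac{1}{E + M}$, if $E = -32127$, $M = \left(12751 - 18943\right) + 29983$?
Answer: $- \frac{1}{8336} \approx -0.00011996$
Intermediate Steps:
$M = 23791$ ($M = -6192 + 29983 = 23791$)
$\frac{1}{E + M} = \frac{1}{-32127 + 23791} = \frac{1}{-8336} = - \frac{1}{8336}$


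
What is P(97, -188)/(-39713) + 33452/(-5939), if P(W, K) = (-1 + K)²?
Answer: -1540626295/235855507 ≈ -6.5321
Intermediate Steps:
P(97, -188)/(-39713) + 33452/(-5939) = (-1 - 188)²/(-39713) + 33452/(-5939) = (-189)²*(-1/39713) + 33452*(-1/5939) = 35721*(-1/39713) - 33452/5939 = -35721/39713 - 33452/5939 = -1540626295/235855507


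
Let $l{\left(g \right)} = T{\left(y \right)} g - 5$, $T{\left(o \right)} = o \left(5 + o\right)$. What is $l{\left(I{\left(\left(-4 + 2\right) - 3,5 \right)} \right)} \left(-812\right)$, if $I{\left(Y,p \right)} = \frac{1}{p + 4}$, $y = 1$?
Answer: $\frac{10556}{3} \approx 3518.7$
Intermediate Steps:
$I{\left(Y,p \right)} = \frac{1}{4 + p}$
$l{\left(g \right)} = -5 + 6 g$ ($l{\left(g \right)} = 1 \left(5 + 1\right) g - 5 = 1 \cdot 6 g - 5 = 6 g - 5 = -5 + 6 g$)
$l{\left(I{\left(\left(-4 + 2\right) - 3,5 \right)} \right)} \left(-812\right) = \left(-5 + \frac{6}{4 + 5}\right) \left(-812\right) = \left(-5 + \frac{6}{9}\right) \left(-812\right) = \left(-5 + 6 \cdot \frac{1}{9}\right) \left(-812\right) = \left(-5 + \frac{2}{3}\right) \left(-812\right) = \left(- \frac{13}{3}\right) \left(-812\right) = \frac{10556}{3}$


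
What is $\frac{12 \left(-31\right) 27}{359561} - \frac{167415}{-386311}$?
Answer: $\frac{56315797131}{138902369471} \approx 0.40543$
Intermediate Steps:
$\frac{12 \left(-31\right) 27}{359561} - \frac{167415}{-386311} = \left(-372\right) 27 \cdot \frac{1}{359561} - - \frac{167415}{386311} = \left(-10044\right) \frac{1}{359561} + \frac{167415}{386311} = - \frac{10044}{359561} + \frac{167415}{386311} = \frac{56315797131}{138902369471}$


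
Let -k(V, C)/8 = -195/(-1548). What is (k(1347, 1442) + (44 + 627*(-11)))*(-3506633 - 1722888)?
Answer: 4623769894007/129 ≈ 3.5843e+10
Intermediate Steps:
k(V, C) = -130/129 (k(V, C) = -(-1560)/(-1548) = -(-1560)*(-1)/1548 = -8*65/516 = -130/129)
(k(1347, 1442) + (44 + 627*(-11)))*(-3506633 - 1722888) = (-130/129 + (44 + 627*(-11)))*(-3506633 - 1722888) = (-130/129 + (44 - 6897))*(-5229521) = (-130/129 - 6853)*(-5229521) = -884167/129*(-5229521) = 4623769894007/129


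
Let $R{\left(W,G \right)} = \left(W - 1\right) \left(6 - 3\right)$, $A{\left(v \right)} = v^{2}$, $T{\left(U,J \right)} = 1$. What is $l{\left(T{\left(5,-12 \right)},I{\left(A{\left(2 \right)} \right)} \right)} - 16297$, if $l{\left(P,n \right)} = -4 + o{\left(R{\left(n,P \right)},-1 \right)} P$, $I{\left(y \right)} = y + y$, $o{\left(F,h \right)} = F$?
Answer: $-16280$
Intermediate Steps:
$R{\left(W,G \right)} = -3 + 3 W$ ($R{\left(W,G \right)} = \left(-1 + W\right) 3 = -3 + 3 W$)
$I{\left(y \right)} = 2 y$
$l{\left(P,n \right)} = -4 + P \left(-3 + 3 n\right)$ ($l{\left(P,n \right)} = -4 + \left(-3 + 3 n\right) P = -4 + P \left(-3 + 3 n\right)$)
$l{\left(T{\left(5,-12 \right)},I{\left(A{\left(2 \right)} \right)} \right)} - 16297 = \left(-4 + 3 \cdot 1 \left(-1 + 2 \cdot 2^{2}\right)\right) - 16297 = \left(-4 + 3 \cdot 1 \left(-1 + 2 \cdot 4\right)\right) - 16297 = \left(-4 + 3 \cdot 1 \left(-1 + 8\right)\right) - 16297 = \left(-4 + 3 \cdot 1 \cdot 7\right) - 16297 = \left(-4 + 21\right) - 16297 = 17 - 16297 = -16280$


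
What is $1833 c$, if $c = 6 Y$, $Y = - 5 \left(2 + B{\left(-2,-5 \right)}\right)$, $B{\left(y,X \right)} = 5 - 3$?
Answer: $-219960$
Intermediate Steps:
$B{\left(y,X \right)} = 2$ ($B{\left(y,X \right)} = 5 - 3 = 2$)
$Y = -20$ ($Y = - 5 \left(2 + 2\right) = \left(-5\right) 4 = -20$)
$c = -120$ ($c = 6 \left(-20\right) = -120$)
$1833 c = 1833 \left(-120\right) = -219960$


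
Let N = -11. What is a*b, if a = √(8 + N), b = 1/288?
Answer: I*√3/288 ≈ 0.0060141*I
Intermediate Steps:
b = 1/288 ≈ 0.0034722
a = I*√3 (a = √(8 - 11) = √(-3) = I*√3 ≈ 1.732*I)
a*b = (I*√3)*(1/288) = I*√3/288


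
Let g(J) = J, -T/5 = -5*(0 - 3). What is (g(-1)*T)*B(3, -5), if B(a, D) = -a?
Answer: -225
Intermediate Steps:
T = -75 (T = -(-25)*(0 - 3) = -(-25)*(-3) = -5*15 = -75)
(g(-1)*T)*B(3, -5) = (-1*(-75))*(-1*3) = 75*(-3) = -225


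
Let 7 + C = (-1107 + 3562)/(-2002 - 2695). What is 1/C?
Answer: -4697/35334 ≈ -0.13293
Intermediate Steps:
C = -35334/4697 (C = -7 + (-1107 + 3562)/(-2002 - 2695) = -7 + 2455/(-4697) = -7 + 2455*(-1/4697) = -7 - 2455/4697 = -35334/4697 ≈ -7.5227)
1/C = 1/(-35334/4697) = -4697/35334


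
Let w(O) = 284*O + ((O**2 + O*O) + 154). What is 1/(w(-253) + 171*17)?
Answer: 1/59227 ≈ 1.6884e-5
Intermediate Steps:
w(O) = 154 + 2*O**2 + 284*O (w(O) = 284*O + ((O**2 + O**2) + 154) = 284*O + (2*O**2 + 154) = 284*O + (154 + 2*O**2) = 154 + 2*O**2 + 284*O)
1/(w(-253) + 171*17) = 1/((154 + 2*(-253)**2 + 284*(-253)) + 171*17) = 1/((154 + 2*64009 - 71852) + 2907) = 1/((154 + 128018 - 71852) + 2907) = 1/(56320 + 2907) = 1/59227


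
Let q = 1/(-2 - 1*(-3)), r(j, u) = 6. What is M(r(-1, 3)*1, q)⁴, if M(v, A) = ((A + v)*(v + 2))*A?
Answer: 9834496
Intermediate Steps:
q = 1 (q = 1/(-2 + 3) = 1/1 = 1)
M(v, A) = A*(2 + v)*(A + v) (M(v, A) = ((A + v)*(2 + v))*A = ((2 + v)*(A + v))*A = A*(2 + v)*(A + v))
M(r(-1, 3)*1, q)⁴ = (1*((6*1)² + 2*1 + 2*(6*1) + 1*(6*1)))⁴ = (1*(6² + 2 + 2*6 + 1*6))⁴ = (1*(36 + 2 + 12 + 6))⁴ = (1*56)⁴ = 56⁴ = 9834496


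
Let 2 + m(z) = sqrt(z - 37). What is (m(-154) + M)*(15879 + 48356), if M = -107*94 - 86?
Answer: -651728310 + 64235*I*sqrt(191) ≈ -6.5173e+8 + 8.8775e+5*I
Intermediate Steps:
m(z) = -2 + sqrt(-37 + z) (m(z) = -2 + sqrt(z - 37) = -2 + sqrt(-37 + z))
M = -10144 (M = -10058 - 86 = -10144)
(m(-154) + M)*(15879 + 48356) = ((-2 + sqrt(-37 - 154)) - 10144)*(15879 + 48356) = ((-2 + sqrt(-191)) - 10144)*64235 = ((-2 + I*sqrt(191)) - 10144)*64235 = (-10146 + I*sqrt(191))*64235 = -651728310 + 64235*I*sqrt(191)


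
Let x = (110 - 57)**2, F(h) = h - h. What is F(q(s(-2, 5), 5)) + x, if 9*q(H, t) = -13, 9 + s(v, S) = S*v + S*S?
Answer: 2809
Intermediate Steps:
s(v, S) = -9 + S**2 + S*v (s(v, S) = -9 + (S*v + S*S) = -9 + (S*v + S**2) = -9 + (S**2 + S*v) = -9 + S**2 + S*v)
q(H, t) = -13/9 (q(H, t) = (1/9)*(-13) = -13/9)
F(h) = 0
x = 2809 (x = 53**2 = 2809)
F(q(s(-2, 5), 5)) + x = 0 + 2809 = 2809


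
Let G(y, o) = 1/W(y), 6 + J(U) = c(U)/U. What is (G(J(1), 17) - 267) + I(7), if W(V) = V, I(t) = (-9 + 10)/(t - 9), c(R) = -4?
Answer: -1338/5 ≈ -267.60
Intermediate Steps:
I(t) = 1/(-9 + t)
J(U) = -6 - 4/U
G(y, o) = 1/y
(G(J(1), 17) - 267) + I(7) = (1/(-6 - 4/1) - 267) + 1/(-9 + 7) = (1/(-6 - 4*1) - 267) + 1/(-2) = (1/(-6 - 4) - 267) - 1/2 = (1/(-10) - 267) - 1/2 = (-1/10 - 267) - 1/2 = -2671/10 - 1/2 = -1338/5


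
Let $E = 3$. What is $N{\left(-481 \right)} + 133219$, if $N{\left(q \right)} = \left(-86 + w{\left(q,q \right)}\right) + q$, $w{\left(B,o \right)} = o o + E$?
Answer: $364016$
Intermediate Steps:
$w{\left(B,o \right)} = 3 + o^{2}$ ($w{\left(B,o \right)} = o o + 3 = o^{2} + 3 = 3 + o^{2}$)
$N{\left(q \right)} = -83 + q + q^{2}$ ($N{\left(q \right)} = \left(-86 + \left(3 + q^{2}\right)\right) + q = \left(-83 + q^{2}\right) + q = -83 + q + q^{2}$)
$N{\left(-481 \right)} + 133219 = \left(-83 - 481 + \left(-481\right)^{2}\right) + 133219 = \left(-83 - 481 + 231361\right) + 133219 = 230797 + 133219 = 364016$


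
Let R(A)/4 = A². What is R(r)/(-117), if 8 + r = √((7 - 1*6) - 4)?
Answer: -244/117 + 64*I*√3/117 ≈ -2.0855 + 0.94745*I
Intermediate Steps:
r = -8 + I*√3 (r = -8 + √((7 - 1*6) - 4) = -8 + √((7 - 6) - 4) = -8 + √(1 - 4) = -8 + √(-3) = -8 + I*√3 ≈ -8.0 + 1.732*I)
R(A) = 4*A²
R(r)/(-117) = (4*(-8 + I*√3)²)/(-117) = (4*(-8 + I*√3)²)*(-1/117) = -4*(-8 + I*√3)²/117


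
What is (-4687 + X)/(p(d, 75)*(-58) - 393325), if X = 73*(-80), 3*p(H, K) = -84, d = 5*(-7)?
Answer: 3509/130567 ≈ 0.026875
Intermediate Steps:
d = -35
p(H, K) = -28 (p(H, K) = (⅓)*(-84) = -28)
X = -5840
(-4687 + X)/(p(d, 75)*(-58) - 393325) = (-4687 - 5840)/(-28*(-58) - 393325) = -10527/(1624 - 393325) = -10527/(-391701) = -10527*(-1/391701) = 3509/130567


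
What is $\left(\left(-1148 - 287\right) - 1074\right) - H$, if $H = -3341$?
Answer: $832$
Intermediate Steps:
$\left(\left(-1148 - 287\right) - 1074\right) - H = \left(\left(-1148 - 287\right) - 1074\right) - -3341 = \left(-1435 - 1074\right) + 3341 = -2509 + 3341 = 832$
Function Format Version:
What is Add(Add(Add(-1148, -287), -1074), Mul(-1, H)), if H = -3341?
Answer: 832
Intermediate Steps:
Add(Add(Add(-1148, -287), -1074), Mul(-1, H)) = Add(Add(Add(-1148, -287), -1074), Mul(-1, -3341)) = Add(Add(-1435, -1074), 3341) = Add(-2509, 3341) = 832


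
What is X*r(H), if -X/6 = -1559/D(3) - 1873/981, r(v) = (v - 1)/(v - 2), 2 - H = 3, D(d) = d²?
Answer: 229072/327 ≈ 700.53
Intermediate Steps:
H = -1 (H = 2 - 1*3 = 2 - 3 = -1)
r(v) = (-1 + v)/(-2 + v)
X = 114536/109 (X = -6*(-1559/(3²) - 1873/981) = -6*(-1559/9 - 1873*1/981) = -6*(-1559*⅑ - 1873/981) = -6*(-1559/9 - 1873/981) = -6*(-57268/327) = 114536/109 ≈ 1050.8)
X*r(H) = 114536*((-1 - 1)/(-2 - 1))/109 = 114536*(-2/(-3))/109 = 114536*(-⅓*(-2))/109 = (114536/109)*(⅔) = 229072/327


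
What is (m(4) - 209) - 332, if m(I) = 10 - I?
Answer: -535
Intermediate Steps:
(m(4) - 209) - 332 = ((10 - 1*4) - 209) - 332 = ((10 - 4) - 209) - 332 = (6 - 209) - 332 = -203 - 332 = -535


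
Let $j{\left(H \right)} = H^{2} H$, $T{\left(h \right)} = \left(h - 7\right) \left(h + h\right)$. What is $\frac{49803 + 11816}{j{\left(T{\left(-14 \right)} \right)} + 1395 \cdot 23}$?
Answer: $\frac{61619}{203329557} \approx 0.00030305$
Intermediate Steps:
$T{\left(h \right)} = 2 h \left(-7 + h\right)$ ($T{\left(h \right)} = \left(-7 + h\right) 2 h = 2 h \left(-7 + h\right)$)
$j{\left(H \right)} = H^{3}$
$\frac{49803 + 11816}{j{\left(T{\left(-14 \right)} \right)} + 1395 \cdot 23} = \frac{49803 + 11816}{\left(2 \left(-14\right) \left(-7 - 14\right)\right)^{3} + 1395 \cdot 23} = \frac{61619}{\left(2 \left(-14\right) \left(-21\right)\right)^{3} + 32085} = \frac{61619}{588^{3} + 32085} = \frac{61619}{203297472 + 32085} = \frac{61619}{203329557}$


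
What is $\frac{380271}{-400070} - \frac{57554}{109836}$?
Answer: $- \frac{8099134292}{5492761065} \approx -1.4745$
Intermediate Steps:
$\frac{380271}{-400070} - \frac{57554}{109836} = 380271 \left(- \frac{1}{400070}\right) - \frac{28777}{54918} = - \frac{380271}{400070} - \frac{28777}{54918} = - \frac{8099134292}{5492761065}$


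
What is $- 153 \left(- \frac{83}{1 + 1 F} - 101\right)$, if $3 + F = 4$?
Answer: $\frac{43605}{2} \approx 21803.0$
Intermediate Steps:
$F = 1$ ($F = -3 + 4 = 1$)
$- 153 \left(- \frac{83}{1 + 1 F} - 101\right) = - 153 \left(- \frac{83}{1 + 1 \cdot 1} - 101\right) = - 153 \left(- \frac{83}{1 + 1} - 101\right) = - 153 \left(- \frac{83}{2} - 101\right) = \left(-153\right) \left(- \frac{285}{2}\right) = \frac{43605}{2}$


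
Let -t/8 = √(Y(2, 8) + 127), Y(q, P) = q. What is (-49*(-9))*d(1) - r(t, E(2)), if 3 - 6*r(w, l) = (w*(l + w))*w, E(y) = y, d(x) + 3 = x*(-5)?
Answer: -1553/2 - 11008*√129 ≈ -1.2580e+5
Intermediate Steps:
d(x) = -3 - 5*x (d(x) = -3 + x*(-5) = -3 - 5*x)
t = -8*√129 (t = -8*√(2 + 127) = -8*√129 ≈ -90.863)
r(w, l) = ½ - w²*(l + w)/6 (r(w, l) = ½ - w*(l + w)*w/6 = ½ - w²*(l + w)/6)
(-49*(-9))*d(1) - r(t, E(2)) = (-49*(-9))*(-3 - 5*1) - (½ - (-66048*√129)/6 - ⅙*2*(-8*√129)²) = 441*(-3 - 5) - (½ - (-11008)*√129 - ⅙*2*8256) = 441*(-8) - (½ + 11008*√129 - 2752) = -3528 - (-5503/2 + 11008*√129) = -3528 + (5503/2 - 11008*√129) = -1553/2 - 11008*√129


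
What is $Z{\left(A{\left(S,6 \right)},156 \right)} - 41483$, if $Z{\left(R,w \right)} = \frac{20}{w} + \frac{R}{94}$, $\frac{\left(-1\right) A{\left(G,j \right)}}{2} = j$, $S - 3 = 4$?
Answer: $- \frac{76038338}{1833} \approx -41483.0$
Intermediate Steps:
$S = 7$ ($S = 3 + 4 = 7$)
$A{\left(G,j \right)} = - 2 j$
$Z{\left(R,w \right)} = \frac{20}{w} + \frac{R}{94}$ ($Z{\left(R,w \right)} = \frac{20}{w} + R \frac{1}{94} = \frac{20}{w} + \frac{R}{94}$)
$Z{\left(A{\left(S,6 \right)},156 \right)} - 41483 = \left(\frac{20}{156} + \frac{\left(-2\right) 6}{94}\right) - 41483 = \left(20 \cdot \frac{1}{156} + \frac{1}{94} \left(-12\right)\right) - 41483 = \left(\frac{5}{39} - \frac{6}{47}\right) - 41483 = \frac{1}{1833} - 41483 = - \frac{76038338}{1833}$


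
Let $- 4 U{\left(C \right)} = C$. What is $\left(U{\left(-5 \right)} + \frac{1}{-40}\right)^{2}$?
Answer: $\frac{2401}{1600} \approx 1.5006$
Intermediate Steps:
$U{\left(C \right)} = - \frac{C}{4}$
$\left(U{\left(-5 \right)} + \frac{1}{-40}\right)^{2} = \left(\left(- \frac{1}{4}\right) \left(-5\right) + \frac{1}{-40}\right)^{2} = \left(\frac{5}{4} - \frac{1}{40}\right)^{2} = \left(\frac{49}{40}\right)^{2} = \frac{2401}{1600}$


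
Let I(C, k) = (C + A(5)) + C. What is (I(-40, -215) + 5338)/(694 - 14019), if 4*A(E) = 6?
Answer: -10519/26650 ≈ -0.39471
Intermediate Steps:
A(E) = 3/2 (A(E) = (¼)*6 = 3/2)
I(C, k) = 3/2 + 2*C (I(C, k) = (C + 3/2) + C = (3/2 + C) + C = 3/2 + 2*C)
(I(-40, -215) + 5338)/(694 - 14019) = ((3/2 + 2*(-40)) + 5338)/(694 - 14019) = ((3/2 - 80) + 5338)/(-13325) = (-157/2 + 5338)*(-1/13325) = (10519/2)*(-1/13325) = -10519/26650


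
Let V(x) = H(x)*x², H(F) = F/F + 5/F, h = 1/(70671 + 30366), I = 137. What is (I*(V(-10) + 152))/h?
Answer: 2796097938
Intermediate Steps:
h = 1/101037 ≈ 9.8974e-6
H(F) = 1 + 5/F
V(x) = x*(5 + x) (V(x) = ((5 + x)/x)*x² = x*(5 + x))
(I*(V(-10) + 152))/h = (137*(-10*(5 - 10) + 152))/(1/101037) = (137*(-10*(-5) + 152))*101037 = (137*(50 + 152))*101037 = (137*202)*101037 = 27674*101037 = 2796097938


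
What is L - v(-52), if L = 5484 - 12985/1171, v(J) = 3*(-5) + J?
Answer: 6487236/1171 ≈ 5539.9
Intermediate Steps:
v(J) = -15 + J
L = 6408779/1171 (L = 5484 - 12985*1/1171 = 5484 - 12985/1171 = 6408779/1171 ≈ 5472.9)
L - v(-52) = 6408779/1171 - (-15 - 52) = 6408779/1171 - 1*(-67) = 6408779/1171 + 67 = 6487236/1171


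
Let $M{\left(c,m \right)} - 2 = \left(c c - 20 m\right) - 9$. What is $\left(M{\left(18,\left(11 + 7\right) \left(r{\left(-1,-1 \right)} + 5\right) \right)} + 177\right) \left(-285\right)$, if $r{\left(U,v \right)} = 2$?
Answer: $577410$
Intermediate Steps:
$M{\left(c,m \right)} = -7 + c^{2} - 20 m$ ($M{\left(c,m \right)} = 2 - \left(9 + 20 m - c c\right) = 2 - \left(9 - c^{2} + 20 m\right) = -7 + c^{2} - 20 m$)
$\left(M{\left(18,\left(11 + 7\right) \left(r{\left(-1,-1 \right)} + 5\right) \right)} + 177\right) \left(-285\right) = \left(\left(-7 + 18^{2} - 20 \left(11 + 7\right) \left(2 + 5\right)\right) + 177\right) \left(-285\right) = \left(\left(-7 + 324 - 20 \cdot 18 \cdot 7\right) + 177\right) \left(-285\right) = \left(\left(-7 + 324 - 2520\right) + 177\right) \left(-285\right) = \left(-2203 + 177\right) \left(-285\right) = \left(-2026\right) \left(-285\right) = 577410$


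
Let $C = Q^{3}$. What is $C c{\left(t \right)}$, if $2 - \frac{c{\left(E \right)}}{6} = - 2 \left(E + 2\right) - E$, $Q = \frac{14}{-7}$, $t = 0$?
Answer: $-288$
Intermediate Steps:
$Q = -2$ ($Q = 14 \left(- \frac{1}{7}\right) = -2$)
$c{\left(E \right)} = 36 + 18 E$ ($c{\left(E \right)} = 12 - 6 \left(- 2 \left(E + 2\right) - E\right) = 12 - 6 \left(- 2 \left(2 + E\right) - E\right) = 12 - 6 \left(\left(-4 - 2 E\right) - E\right) = 12 - 6 \left(-4 - 3 E\right) = 12 + \left(24 + 18 E\right) = 36 + 18 E$)
$C = -8$ ($C = \left(-2\right)^{3} = -8$)
$C c{\left(t \right)} = - 8 \left(36 + 18 \cdot 0\right) = - 8 \left(36 + 0\right) = \left(-8\right) 36 = -288$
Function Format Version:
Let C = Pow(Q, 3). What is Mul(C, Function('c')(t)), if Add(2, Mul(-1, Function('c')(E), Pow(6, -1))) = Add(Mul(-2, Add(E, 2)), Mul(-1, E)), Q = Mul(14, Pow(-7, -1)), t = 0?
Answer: -288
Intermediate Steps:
Q = -2 (Q = Mul(14, Rational(-1, 7)) = -2)
Function('c')(E) = Add(36, Mul(18, E)) (Function('c')(E) = Add(12, Mul(-6, Add(Mul(-2, Add(E, 2)), Mul(-1, E)))) = Add(12, Mul(-6, Add(Mul(-2, Add(2, E)), Mul(-1, E)))) = Add(12, Mul(-6, Add(Add(-4, Mul(-2, E)), Mul(-1, E)))) = Add(12, Mul(-6, Add(-4, Mul(-3, E)))) = Add(12, Add(24, Mul(18, E))) = Add(36, Mul(18, E)))
C = -8 (C = Pow(-2, 3) = -8)
Mul(C, Function('c')(t)) = Mul(-8, Add(36, Mul(18, 0))) = Mul(-8, Add(36, 0)) = Mul(-8, 36) = -288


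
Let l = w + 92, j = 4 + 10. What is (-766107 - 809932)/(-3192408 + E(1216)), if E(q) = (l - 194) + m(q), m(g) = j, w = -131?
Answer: 1576039/3192627 ≈ 0.49365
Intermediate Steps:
j = 14
m(g) = 14
l = -39 (l = -131 + 92 = -39)
E(q) = -219 (E(q) = (-39 - 194) + 14 = -233 + 14 = -219)
(-766107 - 809932)/(-3192408 + E(1216)) = (-766107 - 809932)/(-3192408 - 219) = -1576039/(-3192627) = -1576039*(-1/3192627) = 1576039/3192627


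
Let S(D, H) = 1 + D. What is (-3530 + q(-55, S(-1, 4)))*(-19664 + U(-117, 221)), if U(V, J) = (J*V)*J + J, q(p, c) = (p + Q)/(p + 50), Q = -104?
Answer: 20058119088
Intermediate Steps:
q(p, c) = (-104 + p)/(50 + p) (q(p, c) = (p - 104)/(p + 50) = (-104 + p)/(50 + p))
U(V, J) = J + V*J**2 (U(V, J) = V*J**2 + J = J + V*J**2)
(-3530 + q(-55, S(-1, 4)))*(-19664 + U(-117, 221)) = (-3530 + (-104 - 55)/(50 - 55))*(-19664 + 221*(1 + 221*(-117))) = (-3530 - 159/(-5))*(-19664 + 221*(1 - 25857)) = (-3530 - 1/5*(-159))*(-19664 + 221*(-25856)) = (-3530 + 159/5)*(-19664 - 5714176) = -17491/5*(-5733840) = 20058119088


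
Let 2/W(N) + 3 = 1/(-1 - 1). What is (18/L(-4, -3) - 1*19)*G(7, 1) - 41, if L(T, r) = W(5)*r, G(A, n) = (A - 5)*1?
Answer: -58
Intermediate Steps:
G(A, n) = -5 + A (G(A, n) = (-5 + A)*1 = -5 + A)
W(N) = -4/7 (W(N) = 2/(-3 + 1/(-1 - 1)) = 2/(-3 + 1/(-2)) = 2/(-3 - ½) = 2/(-7/2) = 2*(-2/7) = -4/7)
L(T, r) = -4*r/7
(18/L(-4, -3) - 1*19)*G(7, 1) - 41 = (18/((-4/7*(-3))) - 1*19)*(-5 + 7) - 41 = (18/(12/7) - 19)*2 - 41 = (18*(7/12) - 19)*2 - 41 = (21/2 - 19)*2 - 41 = -17/2*2 - 41 = -17 - 41 = -58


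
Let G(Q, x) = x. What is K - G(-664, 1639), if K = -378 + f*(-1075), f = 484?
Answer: -522317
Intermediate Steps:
K = -520678 (K = -378 + 484*(-1075) = -378 - 520300 = -520678)
K - G(-664, 1639) = -520678 - 1*1639 = -520678 - 1639 = -522317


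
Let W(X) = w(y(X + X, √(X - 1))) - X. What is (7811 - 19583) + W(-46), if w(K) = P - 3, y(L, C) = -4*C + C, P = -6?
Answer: -11735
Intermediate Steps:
y(L, C) = -3*C
w(K) = -9 (w(K) = -6 - 3 = -9)
W(X) = -9 - X
(7811 - 19583) + W(-46) = (7811 - 19583) + (-9 - 1*(-46)) = -11772 + (-9 + 46) = -11772 + 37 = -11735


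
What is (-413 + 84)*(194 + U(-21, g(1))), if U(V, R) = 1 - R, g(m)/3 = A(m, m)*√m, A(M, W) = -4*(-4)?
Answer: -48363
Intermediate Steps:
A(M, W) = 16
g(m) = 48*√m (g(m) = 3*(16*√m) = 48*√m)
(-413 + 84)*(194 + U(-21, g(1))) = (-413 + 84)*(194 + (1 - 48*√1)) = -329*(194 + (1 - 48)) = -329*(194 - 47) = -329*147 = -48363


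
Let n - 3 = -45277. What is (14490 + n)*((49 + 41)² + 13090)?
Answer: -652312960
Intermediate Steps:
n = -45274 (n = 3 - 45277 = -45274)
(14490 + n)*((49 + 41)² + 13090) = (14490 - 45274)*((49 + 41)² + 13090) = -30784*(90² + 13090) = -30784*(8100 + 13090) = -30784*21190 = -652312960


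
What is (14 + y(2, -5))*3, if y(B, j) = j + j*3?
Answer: -18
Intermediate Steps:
y(B, j) = 4*j (y(B, j) = j + 3*j = 4*j)
(14 + y(2, -5))*3 = (14 + 4*(-5))*3 = (14 - 20)*3 = -6*3 = -18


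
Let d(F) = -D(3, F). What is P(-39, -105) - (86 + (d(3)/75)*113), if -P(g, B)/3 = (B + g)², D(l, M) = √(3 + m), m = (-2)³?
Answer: -62294 + 113*I*√5/75 ≈ -62294.0 + 3.369*I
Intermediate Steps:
m = -8
D(l, M) = I*√5 (D(l, M) = √(3 - 8) = √(-5) = I*√5)
d(F) = -I*√5
P(g, B) = -3*(B + g)²
P(-39, -105) - (86 + (d(3)/75)*113) = -3*(-105 - 39)² - (86 + (-I*√5/75)*113) = -3*(-144)² - (86 + (-I*√5*(1/75))*113) = -3*20736 - (86 - I*√5/75*113) = -62208 - (86 - 113*I*√5/75) = -62208 + (-86 + 113*I*√5/75) = -62294 + 113*I*√5/75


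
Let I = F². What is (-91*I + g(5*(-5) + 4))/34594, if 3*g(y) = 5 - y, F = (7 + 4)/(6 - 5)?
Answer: -33007/103782 ≈ -0.31804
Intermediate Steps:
F = 11 (F = 11/1 = 11*1 = 11)
I = 121 (I = 11² = 121)
g(y) = 5/3 - y/3 (g(y) = (5 - y)/3 = 5/3 - y/3)
(-91*I + g(5*(-5) + 4))/34594 = (-91*121 + (5/3 - (5*(-5) + 4)/3))/34594 = (-11011 + (5/3 - (-25 + 4)/3))*(1/34594) = (-11011 + (5/3 - ⅓*(-21)))*(1/34594) = (-11011 + (5/3 + 7))*(1/34594) = (-11011 + 26/3)*(1/34594) = -33007/3*1/34594 = -33007/103782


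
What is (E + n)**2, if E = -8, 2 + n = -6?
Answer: 256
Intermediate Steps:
n = -8 (n = -2 - 6 = -8)
(E + n)**2 = (-8 - 8)**2 = (-16)**2 = 256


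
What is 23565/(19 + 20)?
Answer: 7855/13 ≈ 604.23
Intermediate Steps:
23565/(19 + 20) = 23565/39 = 23565*(1/39) = 7855/13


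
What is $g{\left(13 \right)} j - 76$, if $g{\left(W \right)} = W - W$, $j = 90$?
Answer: $-76$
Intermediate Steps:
$g{\left(W \right)} = 0$
$g{\left(13 \right)} j - 76 = 0 \cdot 90 - 76 = 0 - 76 = -76$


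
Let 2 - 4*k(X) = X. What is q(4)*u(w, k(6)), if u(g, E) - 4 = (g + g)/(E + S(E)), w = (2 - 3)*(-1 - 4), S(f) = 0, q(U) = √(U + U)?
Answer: -12*√2 ≈ -16.971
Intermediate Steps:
q(U) = √2*√U (q(U) = √(2*U) = √2*√U)
w = 5 (w = -1*(-5) = 5)
k(X) = ½ - X/4
u(g, E) = 4 + 2*g/E (u(g, E) = 4 + (g + g)/(E + 0) = 4 + (2*g)/E = 4 + 2*g/E)
q(4)*u(w, k(6)) = (√2*√4)*(4 + 2*5/(½ - ¼*6)) = (√2*2)*(4 + 2*5/(½ - 3/2)) = (2*√2)*(4 + 2*5/(-1)) = (2*√2)*(4 + 2*5*(-1)) = (2*√2)*(4 - 10) = (2*√2)*(-6) = -12*√2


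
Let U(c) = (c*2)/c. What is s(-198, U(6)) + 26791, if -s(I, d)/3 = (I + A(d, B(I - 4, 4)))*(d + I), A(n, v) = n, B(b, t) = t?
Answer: -88457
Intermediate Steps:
U(c) = 2 (U(c) = (2*c)/c = 2)
s(I, d) = -3*(I + d)² (s(I, d) = -3*(I + d)*(d + I) = -3*(I + d)*(I + d) = -3*(I + d)²)
s(-198, U(6)) + 26791 = (-3*(-198)² - 3*2² - 6*(-198)*2) + 26791 = (-3*39204 - 3*4 + 2376) + 26791 = (-117612 - 12 + 2376) + 26791 = -115248 + 26791 = -88457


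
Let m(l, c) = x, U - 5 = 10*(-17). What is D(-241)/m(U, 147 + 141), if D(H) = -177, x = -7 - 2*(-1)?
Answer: 177/5 ≈ 35.400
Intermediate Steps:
U = -165 (U = 5 + 10*(-17) = 5 - 170 = -165)
x = -5 (x = -7 + 2 = -5)
m(l, c) = -5
D(-241)/m(U, 147 + 141) = -177/(-5) = -177*(-1/5) = 177/5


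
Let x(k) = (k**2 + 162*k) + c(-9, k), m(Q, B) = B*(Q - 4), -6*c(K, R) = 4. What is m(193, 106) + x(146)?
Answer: 195004/3 ≈ 65001.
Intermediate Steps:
c(K, R) = -2/3 (c(K, R) = -1/6*4 = -2/3)
m(Q, B) = B*(-4 + Q)
x(k) = -2/3 + k**2 + 162*k (x(k) = (k**2 + 162*k) - 2/3 = -2/3 + k**2 + 162*k)
m(193, 106) + x(146) = 106*(-4 + 193) + (-2/3 + 146**2 + 162*146) = 106*189 + (-2/3 + 21316 + 23652) = 20034 + 134902/3 = 195004/3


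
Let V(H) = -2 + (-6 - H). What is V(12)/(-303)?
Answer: 20/303 ≈ 0.066007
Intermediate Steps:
V(H) = -8 - H
V(12)/(-303) = (-8 - 1*12)/(-303) = (-8 - 12)*(-1/303) = -20*(-1/303) = 20/303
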